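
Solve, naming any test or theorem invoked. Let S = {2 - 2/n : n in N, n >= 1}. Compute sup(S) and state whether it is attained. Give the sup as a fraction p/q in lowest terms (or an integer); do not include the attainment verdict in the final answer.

Analysis:
- Values: 0, 1, 4/3, 3/2, ... strictly increasing.
- Minimum is 0 (n=1); inf = 0 (attained).
- 2 - 2/n -> 2 from below; sup = 2, not attained.
Conclusion: sup(S) = 2, not attained in S.

2


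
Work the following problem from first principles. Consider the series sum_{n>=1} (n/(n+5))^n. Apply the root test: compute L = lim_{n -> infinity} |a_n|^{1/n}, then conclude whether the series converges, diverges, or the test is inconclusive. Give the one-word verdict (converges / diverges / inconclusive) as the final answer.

Let a_n denote the general term. Form |a_n|^(1/n) and simplify:
|a_n|^(1/n) = n/(n + 5)
Take the limit as n -> infinity: L = 1.
Since L = 1, the root test is inconclusive. (In fact a_n = (n/(n+5))^n -> e^(-5) != 0, so the nth-term test shows divergence; but the root test itself gives no conclusion.)

inconclusive


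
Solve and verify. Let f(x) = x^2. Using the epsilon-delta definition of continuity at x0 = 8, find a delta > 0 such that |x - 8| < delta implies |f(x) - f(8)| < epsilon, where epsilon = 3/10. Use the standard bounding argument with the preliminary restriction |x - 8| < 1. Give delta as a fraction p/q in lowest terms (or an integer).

Factor: |x^2 - (8)^2| = |x - 8| * |x + 8|.
Impose |x - 8| < 1 first. Then |x + 8| = |(x - 8) + 2*(8)| <= |x - 8| + 2*|8| < 1 + 16 = 17.
So |x^2 - (8)^2| < delta * 17.
We need delta * 17 <= 3/10, i.e. delta <= 3/10/17 = 3/170.
Since 3/170 < 1, this is tighter than 1; take delta = 3/170.
So delta = 3/170 works.

3/170


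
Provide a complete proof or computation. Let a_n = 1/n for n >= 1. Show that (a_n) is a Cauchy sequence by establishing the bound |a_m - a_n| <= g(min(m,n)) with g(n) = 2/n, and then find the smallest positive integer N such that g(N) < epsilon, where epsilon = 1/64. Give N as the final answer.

For any m, n >= 1, by the triangle inequality:
|a_m - a_n| = |1/m - 1/n| <= 1/m + 1/n <= 2/min(m,n).
So g(n) = 2/n bounds the Cauchy difference. Since g(n) -> 0, (a_n) is Cauchy.
Now solve g(N) < 1/64: 2/N < 1/64 <=> N > 2 / (1/64) = 128.
The smallest integer strictly greater than 128 is N = 129.
Check: g(129) = 2/129 = 2/129 < 1/64; g(128) = 1/64 >= 1/64. So N = 129.

129


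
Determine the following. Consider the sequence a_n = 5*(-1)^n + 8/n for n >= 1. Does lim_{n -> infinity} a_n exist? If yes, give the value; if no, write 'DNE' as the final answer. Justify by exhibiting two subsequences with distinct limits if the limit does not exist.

Examine the behaviour of a_n along subsequences.
a_{2k} = 5 + 8/(2k) -> 5. a_{2k+1} = -5 + 8/(2k+1) -> -5.
Since these two subsequential limits are 5 and -5, distinct, the full sequence cannot converge (a convergent sequence has all subsequences tending to the same limit). So lim a_n does not exist.

DNE


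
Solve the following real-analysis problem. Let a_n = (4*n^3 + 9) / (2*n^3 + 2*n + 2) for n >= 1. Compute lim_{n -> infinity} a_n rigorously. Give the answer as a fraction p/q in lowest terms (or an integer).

Divide numerator and denominator by n^3, the highest power:
numerator / n^3 = 4 + 9/n^3
denominator / n^3 = 2 + 2/n^2 + 2/n^3
As n -> infinity, all terms of the form c/n^k (k >= 1) tend to 0.
So numerator / n^3 -> 4 and denominator / n^3 -> 2.
Therefore lim a_n = 2.

2


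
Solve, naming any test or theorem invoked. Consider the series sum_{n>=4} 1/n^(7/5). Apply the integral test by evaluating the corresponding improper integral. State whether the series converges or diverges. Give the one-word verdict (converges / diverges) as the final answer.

Let f(x) = x^(-7/5). Then f is positive, continuous, and decreasing on [4, infinity), so the integral test applies.
Compute the improper integral int_{4}^infinity f(x) dx:
  antiderivative F(x) = -5/(2*x^(2/5)).
  As x -> infinity, F(x) -> 0 (since p = 7/5 > 1).
  So int = F(infinity) - F(4) = 0 - (-5*2^(1/5)/4) = 5*2^(1/5)/4.
  Finite, so by the integral test, the series converges.

converges


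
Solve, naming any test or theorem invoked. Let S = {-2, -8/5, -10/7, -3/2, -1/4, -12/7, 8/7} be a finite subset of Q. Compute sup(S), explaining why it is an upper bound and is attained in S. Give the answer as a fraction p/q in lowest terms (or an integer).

S is finite, so sup(S) = max(S).
Sorted decreasing:
8/7, -1/4, -10/7, -3/2, -8/5, -12/7, -2
The extremum is 8/7.
For every x in S, x <= 8/7. And 8/7 is in S, so it is attained.
Therefore sup(S) = 8/7.

8/7


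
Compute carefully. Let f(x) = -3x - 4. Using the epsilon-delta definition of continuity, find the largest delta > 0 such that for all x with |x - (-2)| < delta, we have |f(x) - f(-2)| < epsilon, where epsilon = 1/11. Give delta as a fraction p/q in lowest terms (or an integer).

We compute f(-2) = -3*(-2) - 4 = 2.
|f(x) - f(-2)| = |-3x - 4 - (2)| = |-3(x - (-2))| = 3|x - (-2)|.
We need 3|x - (-2)| < 1/11, i.e. |x - (-2)| < 1/11 / 3 = 1/33.
So any delta <= 1/33 works. Conversely, if delta > 1/33, then x = -2 + 1/33 satisfies |x - (-2)| = 1/33 < delta but |f(x) - f(-2)| = 3 * 1/33 = 1/11, which is not < 1/11; so no larger delta works.
Hence the largest such delta is 1/33.

1/33


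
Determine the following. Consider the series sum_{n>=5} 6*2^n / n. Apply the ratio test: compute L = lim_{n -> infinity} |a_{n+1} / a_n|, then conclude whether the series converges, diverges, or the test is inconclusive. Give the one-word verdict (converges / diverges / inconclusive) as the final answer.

Let a_n denote the general term. Form the ratio a_{n+1}/a_n and simplify:
a_{n+1}/a_n = 2*n/(n + 1)
Take the limit as n -> infinity: L = 2.
Since L = 2 > 1 (or L = infinity), the ratio test implies the series diverges.

diverges


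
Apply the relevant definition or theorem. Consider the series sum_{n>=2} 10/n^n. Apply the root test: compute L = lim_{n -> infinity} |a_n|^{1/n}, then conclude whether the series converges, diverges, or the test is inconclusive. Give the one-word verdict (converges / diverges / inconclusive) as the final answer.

Let a_n denote the general term. Form |a_n|^(1/n) and simplify:
|a_n|^(1/n) = 10^(1/n)/n
Take the limit as n -> infinity: L = 0.
Since L = 0 < 1, the root test implies convergence.

converges


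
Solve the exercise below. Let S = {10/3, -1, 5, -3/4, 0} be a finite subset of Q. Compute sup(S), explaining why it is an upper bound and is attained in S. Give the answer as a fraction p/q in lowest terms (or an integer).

S is finite, so sup(S) = max(S).
Sorted decreasing:
5, 10/3, 0, -3/4, -1
The extremum is 5.
For every x in S, x <= 5. And 5 is in S, so it is attained.
Therefore sup(S) = 5.

5


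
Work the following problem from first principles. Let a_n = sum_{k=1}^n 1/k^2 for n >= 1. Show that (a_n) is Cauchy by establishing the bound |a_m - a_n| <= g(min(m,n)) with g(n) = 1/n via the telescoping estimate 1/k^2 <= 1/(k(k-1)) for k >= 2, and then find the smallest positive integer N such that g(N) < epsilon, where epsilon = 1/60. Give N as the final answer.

For m > n >= 1: |a_m - a_n| = sum_{k=n+1}^m 1/k^2.
Use 1/k^2 <= 1/(k(k-1)) = 1/(k-1) - 1/k for k >= 2:
sum_{k=n+1}^m 1/k^2 <= sum_{k=n+1}^m (1/(k-1) - 1/k) = 1/n - 1/m <= 1/n.
By symmetry the same bound holds with n,m swapped, so |a_m - a_n| <= 1/min(m,n) = g(min(m,n)). Since g(n) -> 0, (a_n) is Cauchy.
Now solve g(N) < 1/60: 1/N < 1/60 <=> N > 1/(1/60) = 60.
The smallest integer strictly greater than 60 is N = 61.
Check: g(61) = 1/61 < 1/60; g(60) = 1/60 >= 1/60. So N = 61.

61


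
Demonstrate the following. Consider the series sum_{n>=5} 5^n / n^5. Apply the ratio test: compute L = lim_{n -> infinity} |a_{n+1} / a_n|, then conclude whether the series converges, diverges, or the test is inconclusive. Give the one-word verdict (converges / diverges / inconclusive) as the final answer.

Let a_n denote the general term. Form the ratio a_{n+1}/a_n and simplify:
a_{n+1}/a_n = 5*n^5/(n + 1)^5
Take the limit as n -> infinity: L = 5.
Since L = 5 > 1 (or L = infinity), the ratio test implies the series diverges.

diverges


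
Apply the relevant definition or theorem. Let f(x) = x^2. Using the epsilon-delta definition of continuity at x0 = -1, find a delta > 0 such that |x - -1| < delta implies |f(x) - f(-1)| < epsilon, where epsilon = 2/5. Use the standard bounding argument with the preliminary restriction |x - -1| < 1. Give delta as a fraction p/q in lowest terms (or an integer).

Factor: |x^2 - (-1)^2| = |x - -1| * |x + -1|.
Impose |x - -1| < 1 first. Then |x + -1| = |(x - -1) + 2*(-1)| <= |x - -1| + 2*|-1| < 1 + 2 = 3.
So |x^2 - (-1)^2| < delta * 3.
We need delta * 3 <= 2/5, i.e. delta <= 2/5/3 = 2/15.
Since 2/15 < 1, this is tighter than 1; take delta = 2/15.
So delta = 2/15 works.

2/15


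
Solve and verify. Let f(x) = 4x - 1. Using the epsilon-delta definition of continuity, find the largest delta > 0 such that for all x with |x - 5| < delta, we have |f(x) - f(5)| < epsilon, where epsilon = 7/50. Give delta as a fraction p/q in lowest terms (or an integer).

We compute f(5) = 4*(5) - 1 = 19.
|f(x) - f(5)| = |4x - 1 - (19)| = |4(x - 5)| = 4|x - 5|.
We need 4|x - 5| < 7/50, i.e. |x - 5| < 7/50 / 4 = 7/200.
So any delta <= 7/200 works. Conversely, if delta > 7/200, then x = 5 + 7/200 satisfies |x - 5| = 7/200 < delta but |f(x) - f(5)| = 4 * 7/200 = 7/50, which is not < 7/50; so no larger delta works.
Hence the largest such delta is 7/200.

7/200


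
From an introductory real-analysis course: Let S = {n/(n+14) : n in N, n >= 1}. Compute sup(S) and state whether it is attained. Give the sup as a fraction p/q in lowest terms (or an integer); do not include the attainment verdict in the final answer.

Analysis:
- Values: 1/15, 1/8, 3/17, 2/9, ... strictly increasing.
- Minimum is 1/15 (n=1); inf = 1/15 (attained).
- n/(n+14) = 1 - 14/(n+14) -> 1 from below as n -> infinity, and never equals 1.
- So sup = 1 (not attained).
Conclusion: sup(S) = 1, not attained in S.

1


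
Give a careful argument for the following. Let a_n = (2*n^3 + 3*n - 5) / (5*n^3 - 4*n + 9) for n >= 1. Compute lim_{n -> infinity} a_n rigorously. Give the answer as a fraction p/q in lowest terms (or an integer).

Divide numerator and denominator by n^3, the highest power:
numerator / n^3 = 2 + 3/n^2 - 5/n^3
denominator / n^3 = 5 - 4/n^2 + 9/n^3
As n -> infinity, all terms of the form c/n^k (k >= 1) tend to 0.
So numerator / n^3 -> 2 and denominator / n^3 -> 5.
Therefore lim a_n = 2/5.

2/5


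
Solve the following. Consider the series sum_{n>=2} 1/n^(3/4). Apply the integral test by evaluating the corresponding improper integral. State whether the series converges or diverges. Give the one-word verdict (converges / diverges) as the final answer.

Let f(x) = x^(-3/4). Then f is positive, continuous, and decreasing on [2, infinity), so the integral test applies.
Compute the improper integral int_{2}^infinity f(x) dx:
  antiderivative F(x) = 4*x^(1/4).
  As x -> infinity, F(x) -> infinity (since p = 3/4 < 1).
  So the integral diverges. By the integral test, the series diverges.

diverges


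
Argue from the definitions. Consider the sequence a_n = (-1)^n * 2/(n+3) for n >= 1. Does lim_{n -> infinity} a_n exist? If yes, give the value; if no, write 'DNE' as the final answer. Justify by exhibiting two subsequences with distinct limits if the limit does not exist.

Examine the behaviour of a_n along subsequences.
Even-n subsequence a_{2k} = 2/(2k+3) -> 0. Odd-n subsequence a_{2k+1} = -2/(2k+4) -> 0. Both tend to 0, which suggests the limit is 0; verify directly.
|a_n - 0| = 2/(n+3) < 2/n for every n >= 1.
Given epsilon > 0, choose a positive integer N > 2/epsilon. Then for all n >= N, |a_n| < 2/n <= 2/N < epsilon.
So by the definition of the limit, lim a_n exists and equals 0.

0


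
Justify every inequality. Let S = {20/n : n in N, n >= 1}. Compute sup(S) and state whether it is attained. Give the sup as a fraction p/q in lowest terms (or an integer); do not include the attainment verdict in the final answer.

Analysis:
- Values: 20, 10, 20/3, 5, ... strictly decreasing.
- The maximum is 20 (n=1); sup = 20 (attained).
- The set is bounded below by 0; 20/n -> 0 so 0 is the greatest lower bound.
- 0 is not in the set, so inf = 0 is not attained.
Conclusion: sup(S) = 20, attained in S.

20


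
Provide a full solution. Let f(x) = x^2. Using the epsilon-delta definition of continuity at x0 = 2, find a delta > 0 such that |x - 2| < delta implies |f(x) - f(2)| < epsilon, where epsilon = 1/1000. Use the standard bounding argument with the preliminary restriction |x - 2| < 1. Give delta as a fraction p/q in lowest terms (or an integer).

Factor: |x^2 - (2)^2| = |x - 2| * |x + 2|.
Impose |x - 2| < 1 first. Then |x + 2| = |(x - 2) + 2*(2)| <= |x - 2| + 2*|2| < 1 + 4 = 5.
So |x^2 - (2)^2| < delta * 5.
We need delta * 5 <= 1/1000, i.e. delta <= 1/1000/5 = 1/5000.
Since 1/5000 < 1, this is tighter than 1; take delta = 1/5000.
So delta = 1/5000 works.

1/5000


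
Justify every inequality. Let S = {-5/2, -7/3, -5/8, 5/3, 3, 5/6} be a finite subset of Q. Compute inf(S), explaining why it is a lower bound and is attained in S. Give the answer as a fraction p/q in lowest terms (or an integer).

S is finite, so inf(S) = min(S).
Sorted increasing:
-5/2, -7/3, -5/8, 5/6, 5/3, 3
The extremum is -5/2.
For every x in S, x >= -5/2. And -5/2 is in S, so it is attained.
Therefore inf(S) = -5/2.

-5/2


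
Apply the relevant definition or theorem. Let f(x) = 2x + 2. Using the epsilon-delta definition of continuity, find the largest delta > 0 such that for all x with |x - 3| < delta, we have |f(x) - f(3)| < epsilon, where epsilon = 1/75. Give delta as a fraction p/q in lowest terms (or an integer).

We compute f(3) = 2*(3) + 2 = 8.
|f(x) - f(3)| = |2x + 2 - (8)| = |2(x - 3)| = 2|x - 3|.
We need 2|x - 3| < 1/75, i.e. |x - 3| < 1/75 / 2 = 1/150.
So any delta <= 1/150 works. Conversely, if delta > 1/150, then x = 3 + 1/150 satisfies |x - 3| = 1/150 < delta but |f(x) - f(3)| = 2 * 1/150 = 1/75, which is not < 1/75; so no larger delta works.
Hence the largest such delta is 1/150.

1/150


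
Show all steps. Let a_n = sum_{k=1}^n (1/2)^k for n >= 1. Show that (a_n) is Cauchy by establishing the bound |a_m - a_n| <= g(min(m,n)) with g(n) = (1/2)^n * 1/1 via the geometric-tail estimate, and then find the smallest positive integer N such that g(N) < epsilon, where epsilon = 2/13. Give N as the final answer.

For m > n >= 1: |a_m - a_n| = sum_{k=n+1}^m (1/2)^k < sum_{k=n+1}^infinity (1/2)^k = (1/2)^(n+1) / (1 - 1/2) = (1/2)^n * (1/2) * (2/1) = (1/2)^n * 1/1.
So g(n) = (1/2)^n / 1. Since g(n) -> 0, (a_n) is Cauchy.
Now solve g(N) < 2/13: (1/2)^N / 1 < 2/13 <=> 2^N > 1 / (1 * 2/13) = 13/2.
Check powers of 2: 2^2 = 4 <= 13/2, 2^3 = 8 > 13/2.
So the smallest such N is 3. Check: g(3) = 1/(1 * 8) = 1/8 < 2/13.

3


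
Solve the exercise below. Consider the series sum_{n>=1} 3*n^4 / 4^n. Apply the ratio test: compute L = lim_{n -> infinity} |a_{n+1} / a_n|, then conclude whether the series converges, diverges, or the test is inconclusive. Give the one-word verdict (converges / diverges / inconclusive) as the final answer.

Let a_n denote the general term. Form the ratio a_{n+1}/a_n and simplify:
a_{n+1}/a_n = (n + 1)^4/(4*n^4)
Take the limit as n -> infinity: L = 1/4.
Since L = 1/4 < 1, the ratio test implies the series converges.

converges


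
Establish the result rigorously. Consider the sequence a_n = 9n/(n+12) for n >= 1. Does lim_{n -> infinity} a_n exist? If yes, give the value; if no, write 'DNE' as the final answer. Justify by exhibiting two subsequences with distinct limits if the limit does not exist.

Examine the behaviour of a_n along subsequences.
Even-n subsequence a_{2k} = 9(2k)/(2k+12) -> 9. Odd-n subsequence a_{2k+1} = 9(2k+1)/(2k+13) -> 9. Both tend to 9, which suggests the limit is 9; verify directly.
|a_n - 9| = |9n - 9(n+12)| / (n+12) = 108/(n+12) < 108/n for every n >= 1.
Given epsilon > 0, choose a positive integer N > 108/epsilon. Then for all n >= N, |a_n - 9| < 108/n <= 108/N < epsilon.
So by the definition of the limit, lim a_n exists and equals 9.

9


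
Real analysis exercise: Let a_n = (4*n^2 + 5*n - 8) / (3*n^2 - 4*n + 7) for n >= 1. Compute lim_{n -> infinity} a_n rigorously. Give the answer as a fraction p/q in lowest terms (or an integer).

Divide numerator and denominator by n^2, the highest power:
numerator / n^2 = 4 + 5/n - 8/n^2
denominator / n^2 = 3 - 4/n + 7/n^2
As n -> infinity, all terms of the form c/n^k (k >= 1) tend to 0.
So numerator / n^2 -> 4 and denominator / n^2 -> 3.
Therefore lim a_n = 4/3.

4/3


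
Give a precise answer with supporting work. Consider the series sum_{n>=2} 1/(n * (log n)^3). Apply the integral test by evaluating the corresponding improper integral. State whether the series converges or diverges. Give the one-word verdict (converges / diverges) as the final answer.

Let f(x) = 1/(x*log(x)^3). Then f is positive, continuous, and decreasing on [2, infinity), so the integral test applies.
Compute the improper integral int_{2}^infinity f(x) dx:
  antiderivative F(x) = -1/(2*log(x)^2).
  F(x) -> 0 as x -> infinity.  int = 0 - F(2) = 1/(2*log(2)^2) < infinity. By the integral test, the series converges.

converges


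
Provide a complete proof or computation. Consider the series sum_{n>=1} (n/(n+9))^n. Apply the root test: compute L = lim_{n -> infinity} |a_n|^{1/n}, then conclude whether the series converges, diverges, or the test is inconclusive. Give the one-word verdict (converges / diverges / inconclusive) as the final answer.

Let a_n denote the general term. Form |a_n|^(1/n) and simplify:
|a_n|^(1/n) = n/(n + 9)
Take the limit as n -> infinity: L = 1.
Since L = 1, the root test is inconclusive. (In fact a_n = (n/(n+9))^n -> e^(-9) != 0, so the nth-term test shows divergence; but the root test itself gives no conclusion.)

inconclusive


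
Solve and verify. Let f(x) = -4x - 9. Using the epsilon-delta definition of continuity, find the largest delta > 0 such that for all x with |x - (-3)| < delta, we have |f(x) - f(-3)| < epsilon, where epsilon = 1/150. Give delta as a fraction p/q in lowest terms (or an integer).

We compute f(-3) = -4*(-3) - 9 = 3.
|f(x) - f(-3)| = |-4x - 9 - (3)| = |-4(x - (-3))| = 4|x - (-3)|.
We need 4|x - (-3)| < 1/150, i.e. |x - (-3)| < 1/150 / 4 = 1/600.
So any delta <= 1/600 works. Conversely, if delta > 1/600, then x = -3 + 1/600 satisfies |x - (-3)| = 1/600 < delta but |f(x) - f(-3)| = 4 * 1/600 = 1/150, which is not < 1/150; so no larger delta works.
Hence the largest such delta is 1/600.

1/600


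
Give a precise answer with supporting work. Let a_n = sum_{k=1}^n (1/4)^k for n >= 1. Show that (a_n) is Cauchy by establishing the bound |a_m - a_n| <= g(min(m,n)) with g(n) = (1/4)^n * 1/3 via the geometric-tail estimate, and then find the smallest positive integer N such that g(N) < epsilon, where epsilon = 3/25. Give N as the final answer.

For m > n >= 1: |a_m - a_n| = sum_{k=n+1}^m (1/4)^k < sum_{k=n+1}^infinity (1/4)^k = (1/4)^(n+1) / (1 - 1/4) = (1/4)^n * (1/4) * (4/3) = (1/4)^n * 1/3.
So g(n) = (1/4)^n / 3. Since g(n) -> 0, (a_n) is Cauchy.
Now solve g(N) < 3/25: (1/4)^N / 3 < 3/25 <=> 4^N > 1 / (3 * 3/25) = 25/9.
Check powers of 4: 4^0 = 1 <= 25/9, 4^1 = 4 > 25/9.
So the smallest such N is 1. Check: g(1) = 1/(3 * 4) = 1/12 < 3/25.

1


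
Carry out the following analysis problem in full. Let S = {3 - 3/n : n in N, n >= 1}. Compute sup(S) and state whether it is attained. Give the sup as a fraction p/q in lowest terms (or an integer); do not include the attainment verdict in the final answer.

Analysis:
- Values: 0, 3/2, 2, 9/4, ... strictly increasing.
- Minimum is 0 (n=1); inf = 0 (attained).
- 3 - 3/n -> 3 from below; sup = 3, not attained.
Conclusion: sup(S) = 3, not attained in S.

3


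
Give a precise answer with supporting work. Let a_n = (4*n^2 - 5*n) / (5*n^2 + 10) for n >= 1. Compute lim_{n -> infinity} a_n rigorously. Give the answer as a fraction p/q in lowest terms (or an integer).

Divide numerator and denominator by n^2, the highest power:
numerator / n^2 = 4 - 5/n
denominator / n^2 = 5 + 10/n^2
As n -> infinity, all terms of the form c/n^k (k >= 1) tend to 0.
So numerator / n^2 -> 4 and denominator / n^2 -> 5.
Therefore lim a_n = 4/5.

4/5


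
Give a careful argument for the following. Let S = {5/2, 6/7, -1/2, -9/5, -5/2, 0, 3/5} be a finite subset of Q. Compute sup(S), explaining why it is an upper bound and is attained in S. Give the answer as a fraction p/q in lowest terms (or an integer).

S is finite, so sup(S) = max(S).
Sorted decreasing:
5/2, 6/7, 3/5, 0, -1/2, -9/5, -5/2
The extremum is 5/2.
For every x in S, x <= 5/2. And 5/2 is in S, so it is attained.
Therefore sup(S) = 5/2.

5/2


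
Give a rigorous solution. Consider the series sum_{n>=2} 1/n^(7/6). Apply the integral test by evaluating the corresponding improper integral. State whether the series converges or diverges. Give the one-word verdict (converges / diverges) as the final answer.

Let f(x) = x^(-7/6). Then f is positive, continuous, and decreasing on [2, infinity), so the integral test applies.
Compute the improper integral int_{2}^infinity f(x) dx:
  antiderivative F(x) = -6/x^(1/6).
  As x -> infinity, F(x) -> 0 (since p = 7/6 > 1).
  So int = F(infinity) - F(2) = 0 - (-3*2^(5/6)) = 3*2^(5/6).
  Finite, so by the integral test, the series converges.

converges


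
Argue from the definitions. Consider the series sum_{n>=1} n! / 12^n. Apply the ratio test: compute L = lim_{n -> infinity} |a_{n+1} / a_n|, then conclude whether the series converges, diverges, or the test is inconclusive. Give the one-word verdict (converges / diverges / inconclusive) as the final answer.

Let a_n denote the general term. Form the ratio a_{n+1}/a_n and simplify:
a_{n+1}/a_n = n/12 + 1/12
Take the limit as n -> infinity: L = infinity.
Since L = infinity > 1 (or L = infinity), the ratio test implies the series diverges.

diverges


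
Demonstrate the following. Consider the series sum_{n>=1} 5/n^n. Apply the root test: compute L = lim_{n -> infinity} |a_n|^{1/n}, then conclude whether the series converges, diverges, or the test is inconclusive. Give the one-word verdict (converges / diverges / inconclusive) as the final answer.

Let a_n denote the general term. Form |a_n|^(1/n) and simplify:
|a_n|^(1/n) = 5^(1/n)/n
Take the limit as n -> infinity: L = 0.
Since L = 0 < 1, the root test implies convergence.

converges


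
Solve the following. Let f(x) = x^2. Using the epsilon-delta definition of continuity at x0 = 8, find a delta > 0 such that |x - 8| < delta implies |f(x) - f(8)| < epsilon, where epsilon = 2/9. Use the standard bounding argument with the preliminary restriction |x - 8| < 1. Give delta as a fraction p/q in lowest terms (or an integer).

Factor: |x^2 - (8)^2| = |x - 8| * |x + 8|.
Impose |x - 8| < 1 first. Then |x + 8| = |(x - 8) + 2*(8)| <= |x - 8| + 2*|8| < 1 + 16 = 17.
So |x^2 - (8)^2| < delta * 17.
We need delta * 17 <= 2/9, i.e. delta <= 2/9/17 = 2/153.
Since 2/153 < 1, this is tighter than 1; take delta = 2/153.
So delta = 2/153 works.

2/153


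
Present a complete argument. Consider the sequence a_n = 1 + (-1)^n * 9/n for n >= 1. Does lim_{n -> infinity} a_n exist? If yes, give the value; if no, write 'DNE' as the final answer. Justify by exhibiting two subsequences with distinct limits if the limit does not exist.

Examine the behaviour of a_n along subsequences.
Even-n subsequence a_{2k} = 1 + 9/(2k) -> 1. Odd-n subsequence a_{2k+1} = 1 - 9/(2k+1) -> 1. Both tend to 1, which suggests the limit is 1; verify directly.
|a_n - 1| = |(-1)^n * 9/n| = 9/n for every n >= 1.
Given epsilon > 0, choose a positive integer N > 9/epsilon. Then for all n >= N, |a_n - 1| = 9/n <= 9/N < epsilon.
So by the definition of the limit, lim a_n exists and equals 1.

1


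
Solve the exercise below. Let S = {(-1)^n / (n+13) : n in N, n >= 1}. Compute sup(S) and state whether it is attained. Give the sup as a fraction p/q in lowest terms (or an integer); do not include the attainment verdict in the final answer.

Analysis:
- Values: -1/14, 1/15, -1/16, 1/17, -1/18, ...
- Positive terms (even n): 1/(2+13), 1/(4+13), ... decreasing -> max = 1/15 (n=2).
- Negative terms (odd n): -1/(1+13), -1/(3+13), ... increasing -> min = -1/14 (n=1).
- So sup = 1/15 (attained at n=2); inf = -1/14 (attained at n=1).
Conclusion: sup(S) = 1/15, attained in S.

1/15


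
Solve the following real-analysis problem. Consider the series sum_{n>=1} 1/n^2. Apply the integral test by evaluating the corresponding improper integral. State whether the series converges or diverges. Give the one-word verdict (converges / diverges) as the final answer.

Let f(x) = x^(-2). Then f is positive, continuous, and decreasing on [1, infinity), so the integral test applies.
Compute the improper integral int_{1}^infinity f(x) dx:
  antiderivative F(x) = -1/x.
  As x -> infinity, F(x) -> 0 (since p = 2 > 1).
  So int = F(infinity) - F(1) = 0 - (-1) = 1.
  Finite, so by the integral test, the series converges.

converges


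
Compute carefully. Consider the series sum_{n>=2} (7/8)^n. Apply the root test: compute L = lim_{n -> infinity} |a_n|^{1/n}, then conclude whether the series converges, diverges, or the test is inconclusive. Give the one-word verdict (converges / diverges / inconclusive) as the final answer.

Let a_n denote the general term. Form |a_n|^(1/n) and simplify:
|a_n|^(1/n) = 7/8
Take the limit as n -> infinity: L = 7/8.
Since L = 7/8 < 1, the root test implies convergence.

converges


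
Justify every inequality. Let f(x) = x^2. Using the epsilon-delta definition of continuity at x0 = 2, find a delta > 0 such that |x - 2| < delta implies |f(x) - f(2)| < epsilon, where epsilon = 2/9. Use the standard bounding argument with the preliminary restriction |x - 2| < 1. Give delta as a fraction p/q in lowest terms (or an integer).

Factor: |x^2 - (2)^2| = |x - 2| * |x + 2|.
Impose |x - 2| < 1 first. Then |x + 2| = |(x - 2) + 2*(2)| <= |x - 2| + 2*|2| < 1 + 4 = 5.
So |x^2 - (2)^2| < delta * 5.
We need delta * 5 <= 2/9, i.e. delta <= 2/9/5 = 2/45.
Since 2/45 < 1, this is tighter than 1; take delta = 2/45.
So delta = 2/45 works.

2/45


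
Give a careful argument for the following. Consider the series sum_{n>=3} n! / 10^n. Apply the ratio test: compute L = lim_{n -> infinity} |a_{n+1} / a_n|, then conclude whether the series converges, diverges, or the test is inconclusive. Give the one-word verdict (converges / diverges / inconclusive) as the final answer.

Let a_n denote the general term. Form the ratio a_{n+1}/a_n and simplify:
a_{n+1}/a_n = n/10 + 1/10
Take the limit as n -> infinity: L = infinity.
Since L = infinity > 1 (or L = infinity), the ratio test implies the series diverges.

diverges


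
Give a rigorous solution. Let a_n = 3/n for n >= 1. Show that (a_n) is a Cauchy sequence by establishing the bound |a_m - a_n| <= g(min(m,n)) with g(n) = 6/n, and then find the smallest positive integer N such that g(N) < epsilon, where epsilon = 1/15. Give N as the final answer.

For any m, n >= 1, by the triangle inequality:
|a_m - a_n| = |3/m - 3/n| <= 3*1/m + 3*1/n <= 6/min(m,n).
So g(n) = 6/n bounds the Cauchy difference. Since g(n) -> 0, (a_n) is Cauchy.
Now solve g(N) < 1/15: 6/N < 1/15 <=> N > 6 / (1/15) = 90.
The smallest integer strictly greater than 90 is N = 91.
Check: g(91) = 6/91 = 6/91 < 1/15; g(90) = 1/15 >= 1/15. So N = 91.

91


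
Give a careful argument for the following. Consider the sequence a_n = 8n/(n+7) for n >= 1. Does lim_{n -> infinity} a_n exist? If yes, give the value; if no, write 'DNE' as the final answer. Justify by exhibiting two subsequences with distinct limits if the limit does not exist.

Examine the behaviour of a_n along subsequences.
Even-n subsequence a_{2k} = 8(2k)/(2k+7) -> 8. Odd-n subsequence a_{2k+1} = 8(2k+1)/(2k+8) -> 8. Both tend to 8, which suggests the limit is 8; verify directly.
|a_n - 8| = |8n - 8(n+7)| / (n+7) = 56/(n+7) < 56/n for every n >= 1.
Given epsilon > 0, choose a positive integer N > 56/epsilon. Then for all n >= N, |a_n - 8| < 56/n <= 56/N < epsilon.
So by the definition of the limit, lim a_n exists and equals 8.

8


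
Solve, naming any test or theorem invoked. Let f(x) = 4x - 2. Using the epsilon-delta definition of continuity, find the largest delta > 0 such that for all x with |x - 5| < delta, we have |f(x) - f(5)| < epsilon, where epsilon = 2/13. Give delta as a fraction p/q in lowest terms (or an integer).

We compute f(5) = 4*(5) - 2 = 18.
|f(x) - f(5)| = |4x - 2 - (18)| = |4(x - 5)| = 4|x - 5|.
We need 4|x - 5| < 2/13, i.e. |x - 5| < 2/13 / 4 = 1/26.
So any delta <= 1/26 works. Conversely, if delta > 1/26, then x = 5 + 1/26 satisfies |x - 5| = 1/26 < delta but |f(x) - f(5)| = 4 * 1/26 = 2/13, which is not < 2/13; so no larger delta works.
Hence the largest such delta is 1/26.

1/26


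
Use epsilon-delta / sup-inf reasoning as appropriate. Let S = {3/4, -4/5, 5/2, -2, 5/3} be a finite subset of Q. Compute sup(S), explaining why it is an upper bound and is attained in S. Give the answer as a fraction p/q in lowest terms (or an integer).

S is finite, so sup(S) = max(S).
Sorted decreasing:
5/2, 5/3, 3/4, -4/5, -2
The extremum is 5/2.
For every x in S, x <= 5/2. And 5/2 is in S, so it is attained.
Therefore sup(S) = 5/2.

5/2


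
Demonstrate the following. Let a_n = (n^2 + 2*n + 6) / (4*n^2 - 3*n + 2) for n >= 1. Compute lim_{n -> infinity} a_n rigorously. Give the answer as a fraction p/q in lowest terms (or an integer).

Divide numerator and denominator by n^2, the highest power:
numerator / n^2 = 1 + 2/n + 6/n^2
denominator / n^2 = 4 - 3/n + 2/n^2
As n -> infinity, all terms of the form c/n^k (k >= 1) tend to 0.
So numerator / n^2 -> 1 and denominator / n^2 -> 4.
Therefore lim a_n = 1/4.

1/4


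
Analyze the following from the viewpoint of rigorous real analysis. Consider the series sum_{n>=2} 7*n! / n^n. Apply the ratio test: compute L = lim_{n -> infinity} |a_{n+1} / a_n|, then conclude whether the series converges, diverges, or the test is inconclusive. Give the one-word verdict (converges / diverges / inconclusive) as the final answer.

Let a_n denote the general term. Form the ratio a_{n+1}/a_n and simplify:
a_{n+1}/a_n = (n/(n + 1))^n
Take the limit as n -> infinity: L = exp(-1).
Since L = exp(-1) < 1, the ratio test implies the series converges.

converges


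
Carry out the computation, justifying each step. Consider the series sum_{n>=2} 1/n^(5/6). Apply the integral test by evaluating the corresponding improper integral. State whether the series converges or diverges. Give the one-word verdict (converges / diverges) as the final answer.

Let f(x) = x^(-5/6). Then f is positive, continuous, and decreasing on [2, infinity), so the integral test applies.
Compute the improper integral int_{2}^infinity f(x) dx:
  antiderivative F(x) = 6*x^(1/6).
  As x -> infinity, F(x) -> infinity (since p = 5/6 < 1).
  So the integral diverges. By the integral test, the series diverges.

diverges


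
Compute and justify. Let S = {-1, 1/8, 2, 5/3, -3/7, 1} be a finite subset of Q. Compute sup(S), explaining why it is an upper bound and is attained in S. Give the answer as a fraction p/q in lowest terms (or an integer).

S is finite, so sup(S) = max(S).
Sorted decreasing:
2, 5/3, 1, 1/8, -3/7, -1
The extremum is 2.
For every x in S, x <= 2. And 2 is in S, so it is attained.
Therefore sup(S) = 2.

2


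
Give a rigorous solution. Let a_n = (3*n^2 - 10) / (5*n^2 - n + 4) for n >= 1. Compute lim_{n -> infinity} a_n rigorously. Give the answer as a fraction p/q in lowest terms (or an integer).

Divide numerator and denominator by n^2, the highest power:
numerator / n^2 = 3 - 10/n^2
denominator / n^2 = 5 - 1/n + 4/n^2
As n -> infinity, all terms of the form c/n^k (k >= 1) tend to 0.
So numerator / n^2 -> 3 and denominator / n^2 -> 5.
Therefore lim a_n = 3/5.

3/5


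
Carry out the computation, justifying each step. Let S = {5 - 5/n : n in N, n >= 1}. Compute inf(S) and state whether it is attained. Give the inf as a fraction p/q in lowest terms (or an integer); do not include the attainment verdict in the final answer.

Analysis:
- Values: 0, 5/2, 10/3, 15/4, ... strictly increasing.
- Minimum is 0 (n=1); inf = 0 (attained).
- 5 - 5/n -> 5 from below; sup = 5, not attained.
Conclusion: inf(S) = 0, attained in S.

0


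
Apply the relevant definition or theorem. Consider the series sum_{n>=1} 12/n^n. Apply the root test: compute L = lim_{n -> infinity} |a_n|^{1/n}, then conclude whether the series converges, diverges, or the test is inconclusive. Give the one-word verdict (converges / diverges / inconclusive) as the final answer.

Let a_n denote the general term. Form |a_n|^(1/n) and simplify:
|a_n|^(1/n) = 12^(1/n)/n
Take the limit as n -> infinity: L = 0.
Since L = 0 < 1, the root test implies convergence.

converges


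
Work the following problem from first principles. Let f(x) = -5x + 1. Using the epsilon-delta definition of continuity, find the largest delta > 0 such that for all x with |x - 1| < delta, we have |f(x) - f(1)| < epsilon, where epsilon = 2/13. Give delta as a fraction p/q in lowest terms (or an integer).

We compute f(1) = -5*(1) + 1 = -4.
|f(x) - f(1)| = |-5x + 1 - (-4)| = |-5(x - 1)| = 5|x - 1|.
We need 5|x - 1| < 2/13, i.e. |x - 1| < 2/13 / 5 = 2/65.
So any delta <= 2/65 works. Conversely, if delta > 2/65, then x = 1 + 2/65 satisfies |x - 1| = 2/65 < delta but |f(x) - f(1)| = 5 * 2/65 = 2/13, which is not < 2/13; so no larger delta works.
Hence the largest such delta is 2/65.

2/65


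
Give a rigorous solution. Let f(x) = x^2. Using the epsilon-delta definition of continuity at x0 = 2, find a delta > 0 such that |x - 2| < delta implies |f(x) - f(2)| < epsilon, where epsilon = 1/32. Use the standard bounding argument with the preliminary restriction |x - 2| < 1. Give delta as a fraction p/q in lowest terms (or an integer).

Factor: |x^2 - (2)^2| = |x - 2| * |x + 2|.
Impose |x - 2| < 1 first. Then |x + 2| = |(x - 2) + 2*(2)| <= |x - 2| + 2*|2| < 1 + 4 = 5.
So |x^2 - (2)^2| < delta * 5.
We need delta * 5 <= 1/32, i.e. delta <= 1/32/5 = 1/160.
Since 1/160 < 1, this is tighter than 1; take delta = 1/160.
So delta = 1/160 works.

1/160


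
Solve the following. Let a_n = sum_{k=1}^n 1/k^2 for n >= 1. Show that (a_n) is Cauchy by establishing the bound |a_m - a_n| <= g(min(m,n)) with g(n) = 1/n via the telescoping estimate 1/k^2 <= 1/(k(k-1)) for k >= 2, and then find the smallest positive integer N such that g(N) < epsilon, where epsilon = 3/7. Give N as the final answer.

For m > n >= 1: |a_m - a_n| = sum_{k=n+1}^m 1/k^2.
Use 1/k^2 <= 1/(k(k-1)) = 1/(k-1) - 1/k for k >= 2:
sum_{k=n+1}^m 1/k^2 <= sum_{k=n+1}^m (1/(k-1) - 1/k) = 1/n - 1/m <= 1/n.
By symmetry the same bound holds with n,m swapped, so |a_m - a_n| <= 1/min(m,n) = g(min(m,n)). Since g(n) -> 0, (a_n) is Cauchy.
Now solve g(N) < 3/7: 1/N < 3/7 <=> N > 1/(3/7) = 7/3.
The smallest integer strictly greater than 7/3 is N = 3.
Check: g(3) = 1/3 < 3/7; g(2) = 1/2 >= 3/7. So N = 3.

3


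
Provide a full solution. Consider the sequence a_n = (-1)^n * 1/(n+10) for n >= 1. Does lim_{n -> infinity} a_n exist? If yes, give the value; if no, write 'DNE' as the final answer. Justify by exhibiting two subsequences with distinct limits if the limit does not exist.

Examine the behaviour of a_n along subsequences.
Even-n subsequence a_{2k} = 1/(2k+10) -> 0. Odd-n subsequence a_{2k+1} = -1/(2k+11) -> 0. Both tend to 0, which suggests the limit is 0; verify directly.
|a_n - 0| = 1/(n+10) < 1/n for every n >= 1.
Given epsilon > 0, choose a positive integer N > 1/epsilon. Then for all n >= N, |a_n| < 1/n <= 1/N < epsilon.
So by the definition of the limit, lim a_n exists and equals 0.

0


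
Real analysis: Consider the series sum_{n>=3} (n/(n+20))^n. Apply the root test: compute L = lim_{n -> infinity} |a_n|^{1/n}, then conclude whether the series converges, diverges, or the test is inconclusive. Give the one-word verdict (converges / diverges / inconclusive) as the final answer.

Let a_n denote the general term. Form |a_n|^(1/n) and simplify:
|a_n|^(1/n) = n/(n + 20)
Take the limit as n -> infinity: L = 1.
Since L = 1, the root test is inconclusive. (In fact a_n = (n/(n+20))^n -> e^(-20) != 0, so the nth-term test shows divergence; but the root test itself gives no conclusion.)

inconclusive


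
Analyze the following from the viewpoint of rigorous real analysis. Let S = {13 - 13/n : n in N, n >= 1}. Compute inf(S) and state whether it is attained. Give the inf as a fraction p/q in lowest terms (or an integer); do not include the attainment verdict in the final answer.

Analysis:
- Values: 0, 13/2, 26/3, 39/4, ... strictly increasing.
- Minimum is 0 (n=1); inf = 0 (attained).
- 13 - 13/n -> 13 from below; sup = 13, not attained.
Conclusion: inf(S) = 0, attained in S.

0


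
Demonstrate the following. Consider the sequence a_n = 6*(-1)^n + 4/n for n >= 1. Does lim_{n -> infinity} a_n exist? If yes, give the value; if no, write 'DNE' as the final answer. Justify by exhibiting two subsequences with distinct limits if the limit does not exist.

Examine the behaviour of a_n along subsequences.
a_{2k} = 6 + 4/(2k) -> 6. a_{2k+1} = -6 + 4/(2k+1) -> -6.
Since these two subsequential limits are 6 and -6, distinct, the full sequence cannot converge (a convergent sequence has all subsequences tending to the same limit). So lim a_n does not exist.

DNE


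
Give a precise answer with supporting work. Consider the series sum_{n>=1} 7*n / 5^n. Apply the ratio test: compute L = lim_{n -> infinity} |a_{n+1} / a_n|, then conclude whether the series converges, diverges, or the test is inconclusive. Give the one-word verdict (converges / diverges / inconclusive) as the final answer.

Let a_n denote the general term. Form the ratio a_{n+1}/a_n and simplify:
a_{n+1}/a_n = (n + 1)/(5*n)
Take the limit as n -> infinity: L = 1/5.
Since L = 1/5 < 1, the ratio test implies the series converges.

converges


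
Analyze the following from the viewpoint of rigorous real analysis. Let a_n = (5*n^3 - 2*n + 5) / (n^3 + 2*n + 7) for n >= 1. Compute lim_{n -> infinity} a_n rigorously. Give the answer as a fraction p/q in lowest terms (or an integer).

Divide numerator and denominator by n^3, the highest power:
numerator / n^3 = 5 - 2/n^2 + 5/n^3
denominator / n^3 = 1 + 2/n^2 + 7/n^3
As n -> infinity, all terms of the form c/n^k (k >= 1) tend to 0.
So numerator / n^3 -> 5 and denominator / n^3 -> 1.
Therefore lim a_n = 5.

5


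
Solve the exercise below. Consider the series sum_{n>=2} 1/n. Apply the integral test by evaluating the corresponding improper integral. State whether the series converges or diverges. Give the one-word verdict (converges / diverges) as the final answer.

Let f(x) = 1/x. Then f is positive, continuous, and decreasing on [2, infinity), so the integral test applies.
Compute the improper integral int_{2}^infinity f(x) dx:
  antiderivative F(x) = log(x).
  As x -> infinity, log(x) -> infinity.
  So int = infinity - log(2) = infinity. By the integral test, the series diverges.

diverges


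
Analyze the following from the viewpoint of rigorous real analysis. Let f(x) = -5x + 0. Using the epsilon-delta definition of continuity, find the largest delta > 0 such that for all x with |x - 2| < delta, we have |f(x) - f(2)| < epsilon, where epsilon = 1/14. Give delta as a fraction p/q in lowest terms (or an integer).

We compute f(2) = -5*(2) + 0 = -10.
|f(x) - f(2)| = |-5x + 0 - (-10)| = |-5(x - 2)| = 5|x - 2|.
We need 5|x - 2| < 1/14, i.e. |x - 2| < 1/14 / 5 = 1/70.
So any delta <= 1/70 works. Conversely, if delta > 1/70, then x = 2 + 1/70 satisfies |x - 2| = 1/70 < delta but |f(x) - f(2)| = 5 * 1/70 = 1/14, which is not < 1/14; so no larger delta works.
Hence the largest such delta is 1/70.

1/70


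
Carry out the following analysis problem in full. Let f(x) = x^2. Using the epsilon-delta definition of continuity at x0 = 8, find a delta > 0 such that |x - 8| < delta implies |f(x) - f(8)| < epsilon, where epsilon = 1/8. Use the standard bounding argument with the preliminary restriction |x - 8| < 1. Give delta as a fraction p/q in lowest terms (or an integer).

Factor: |x^2 - (8)^2| = |x - 8| * |x + 8|.
Impose |x - 8| < 1 first. Then |x + 8| = |(x - 8) + 2*(8)| <= |x - 8| + 2*|8| < 1 + 16 = 17.
So |x^2 - (8)^2| < delta * 17.
We need delta * 17 <= 1/8, i.e. delta <= 1/8/17 = 1/136.
Since 1/136 < 1, this is tighter than 1; take delta = 1/136.
So delta = 1/136 works.

1/136
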